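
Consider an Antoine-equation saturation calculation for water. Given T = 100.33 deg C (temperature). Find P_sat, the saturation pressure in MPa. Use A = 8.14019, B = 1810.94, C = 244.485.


P_sat = 10^(A - B/(C + T)) / 760 * 0.101325
P_sat = 10^(8.14019 - 1810.94/(244.485 + 100.33)) / 760 * 0.101325
P_sat = 0.10308 MPa


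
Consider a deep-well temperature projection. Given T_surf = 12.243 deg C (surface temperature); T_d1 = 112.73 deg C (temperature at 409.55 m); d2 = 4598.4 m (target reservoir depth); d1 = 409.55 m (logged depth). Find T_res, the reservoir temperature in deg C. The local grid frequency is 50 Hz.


Step 1: grad = (T_d1 - T_surf)/d1 * 1000 = (112.73 - 12.243)/409.55 * 1000 = 245.3595 deg C/km
Step 2: T_res = T_surf + grad*d2/1000 = 12.243 + 245.3595*4598.4/1000 = 1140.5 deg C
T_res = 1140.5 deg C


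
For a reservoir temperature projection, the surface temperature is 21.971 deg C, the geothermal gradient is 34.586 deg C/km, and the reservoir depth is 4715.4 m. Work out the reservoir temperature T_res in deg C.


T_res = T_surf + grad * d / 1000
T_res = 21.971 + 34.586 * 4715.4 / 1000
T_res = 185.06 deg C


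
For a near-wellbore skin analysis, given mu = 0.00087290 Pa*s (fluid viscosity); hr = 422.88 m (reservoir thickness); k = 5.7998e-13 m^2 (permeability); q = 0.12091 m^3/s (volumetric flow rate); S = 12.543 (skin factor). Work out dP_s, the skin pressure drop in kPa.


dP_s = S * q * mu / (2*pi*k*hr) / 1000
dP_s = 12.543 * 0.12091 * 0.00087290 / (2*pi*5.7998e-13*422.88) / 1000
dP_s = 859.05 kPa


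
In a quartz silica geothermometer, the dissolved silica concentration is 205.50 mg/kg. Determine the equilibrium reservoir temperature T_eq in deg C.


T_eq = 1309 / (5.19 - log10(SiO2)) - 273.15
T_eq = 1309 / (5.19 - log10(205.50)) - 273.15
T_eq = 181.81 deg C


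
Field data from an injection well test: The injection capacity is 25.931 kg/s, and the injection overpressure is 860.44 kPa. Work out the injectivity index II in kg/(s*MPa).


II = mdot * 1000 / dP
II = 25.931 * 1000 / 860.44
II = 30.137 kg/(s*MPa)


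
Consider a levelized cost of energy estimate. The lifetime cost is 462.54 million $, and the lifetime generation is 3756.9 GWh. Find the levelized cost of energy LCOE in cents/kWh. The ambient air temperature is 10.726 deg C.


LCOE = C_tot / E_tot * 100
LCOE = 462.54 / 3756.9 * 100
LCOE = 12.312 cents/kWh


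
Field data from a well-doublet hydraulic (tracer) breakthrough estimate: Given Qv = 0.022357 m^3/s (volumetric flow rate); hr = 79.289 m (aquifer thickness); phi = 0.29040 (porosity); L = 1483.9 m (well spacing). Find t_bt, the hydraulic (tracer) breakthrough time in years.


t_bt = pi * hr * phi * L^2 / (3 * Qv) / (365.25*86400)
t_bt = pi * 79.289 * 0.29040 * 1483.9^2 / (3 * 0.022357) / (365.25*86400)
t_bt = 75.254 years


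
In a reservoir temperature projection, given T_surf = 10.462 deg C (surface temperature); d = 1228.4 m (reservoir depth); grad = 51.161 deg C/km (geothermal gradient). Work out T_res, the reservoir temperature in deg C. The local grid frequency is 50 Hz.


T_res = T_surf + grad * d / 1000
T_res = 10.462 + 51.161 * 1228.4 / 1000
T_res = 73.308 deg C


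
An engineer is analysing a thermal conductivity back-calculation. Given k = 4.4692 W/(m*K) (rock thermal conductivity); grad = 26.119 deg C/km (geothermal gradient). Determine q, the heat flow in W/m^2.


q = k * grad / 1000
q = 4.4692 * 26.119 / 1000
q = 0.11673 W/m^2


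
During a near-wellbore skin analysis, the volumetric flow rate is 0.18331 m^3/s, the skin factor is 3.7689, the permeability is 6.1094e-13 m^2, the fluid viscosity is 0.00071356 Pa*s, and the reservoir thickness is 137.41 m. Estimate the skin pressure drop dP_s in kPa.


dP_s = S * q * mu / (2*pi*k*hr) / 1000
dP_s = 3.7689 * 0.18331 * 0.00071356 / (2*pi*6.1094e-13*137.41) / 1000
dP_s = 934.62 kPa


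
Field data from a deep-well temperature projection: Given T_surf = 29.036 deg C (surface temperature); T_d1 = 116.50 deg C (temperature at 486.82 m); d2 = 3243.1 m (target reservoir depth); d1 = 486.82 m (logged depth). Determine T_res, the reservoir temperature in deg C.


Step 1: grad = (T_d1 - T_surf)/d1 * 1000 = (116.5 - 29.036)/486.82 * 1000 = 179.6639 deg C/km
Step 2: T_res = T_surf + grad*d2/1000 = 29.036 + 179.6639*3243.1/1000 = 611.70 deg C
T_res = 611.70 deg C


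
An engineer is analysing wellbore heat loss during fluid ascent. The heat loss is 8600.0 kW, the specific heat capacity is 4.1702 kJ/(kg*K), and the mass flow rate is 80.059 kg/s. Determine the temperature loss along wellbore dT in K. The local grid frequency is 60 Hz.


dT = Q_loss / (mdot * cp)
dT = 8600.0 / (80.059 * 4.1702)
dT = 25.759 K


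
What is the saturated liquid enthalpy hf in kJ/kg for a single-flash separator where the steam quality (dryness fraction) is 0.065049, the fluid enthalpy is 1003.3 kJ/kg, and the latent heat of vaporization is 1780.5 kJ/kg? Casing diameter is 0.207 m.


hf = h - x * hfg
hf = 1003.3 - 0.065049 * 1780.5
hf = 887.48 kJ/kg


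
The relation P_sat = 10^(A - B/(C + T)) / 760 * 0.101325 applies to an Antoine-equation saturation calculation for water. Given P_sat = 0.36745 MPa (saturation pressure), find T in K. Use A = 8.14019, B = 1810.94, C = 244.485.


T = B / (A - log10(P_sat * 760 / 0.101325)) - C
T = 1810.94 / (8.14019 - log10(0.36745 * 760 / 0.101325)) - 244.485
T = 140.8300 deg C
Convert to K: 140.8300 + 273.15 = 413.98 K
T = 413.98 K


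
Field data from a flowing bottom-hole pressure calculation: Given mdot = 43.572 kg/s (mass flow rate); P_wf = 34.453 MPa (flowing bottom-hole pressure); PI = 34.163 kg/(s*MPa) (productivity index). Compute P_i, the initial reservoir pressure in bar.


P_i = P_wf + mdot / PI
P_i = 34.453 + 43.572 / 34.163
P_i = 35.72841 MPa
Convert: 35.72841 MPa * 10.0 = 357.28 bar
P_i = 357.28 bar


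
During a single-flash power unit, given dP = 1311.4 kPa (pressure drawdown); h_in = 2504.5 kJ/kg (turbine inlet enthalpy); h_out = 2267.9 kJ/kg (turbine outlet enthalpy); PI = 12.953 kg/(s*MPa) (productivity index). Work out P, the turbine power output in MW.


Step 1: mdot = PI * dP / 1000 = 12.953 * 1311.4 / 1000 = 16.98656 kg/s
Step 2: P = mdot*(h_in - h_out)/1000 = 16.98656*(2504.5 - 2267.9)/1000 = 4.0190 MW
P = 4.0190 MW


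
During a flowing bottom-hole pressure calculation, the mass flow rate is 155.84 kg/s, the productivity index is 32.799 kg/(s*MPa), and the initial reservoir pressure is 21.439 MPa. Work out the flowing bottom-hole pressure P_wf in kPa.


P_wf = P_i - mdot / PI
P_wf = 21.439 - 155.84 / 32.799
P_wf = 16.68764 MPa
Convert: 16.68764 MPa * 1000.0 = 16688 kPa
P_wf = 16688 kPa


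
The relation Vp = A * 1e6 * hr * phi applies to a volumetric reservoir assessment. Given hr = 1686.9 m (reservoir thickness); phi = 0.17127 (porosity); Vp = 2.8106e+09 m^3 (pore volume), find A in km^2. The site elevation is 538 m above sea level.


A = Vp / (1e6 * hr * phi)
A = 2.8106e+09 / (1e6 * 1686.9 * 0.17127)
A = 9.7281 km^2


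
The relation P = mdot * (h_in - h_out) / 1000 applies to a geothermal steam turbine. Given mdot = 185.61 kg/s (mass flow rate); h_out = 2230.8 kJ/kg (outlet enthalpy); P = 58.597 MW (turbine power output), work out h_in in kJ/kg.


h_in = h_out + P * 1000 / mdot
h_in = 2230.8 + 58.597 * 1000 / 185.61
h_in = 2546.5 kJ/kg


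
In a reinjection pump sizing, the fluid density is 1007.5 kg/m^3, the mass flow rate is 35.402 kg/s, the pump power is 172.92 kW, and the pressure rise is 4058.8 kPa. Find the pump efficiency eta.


eta = mdot * dP / (rho * P_pump)
eta = 35.402 * 4058.8 / (1007.5 * 172.92)
eta = 0.82477


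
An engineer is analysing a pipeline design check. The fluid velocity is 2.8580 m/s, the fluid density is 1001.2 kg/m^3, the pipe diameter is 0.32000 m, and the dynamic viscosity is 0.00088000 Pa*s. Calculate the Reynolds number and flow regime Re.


Step 1: Re = rho*vel*D/mu = 1001.2*2.858*0.32/0.00088 = 1.0405e+06
Step 2: Re = 1.0405e+06 > 4000, so flow is turbulent.
Re = 1.0405e+06 (turbulent)


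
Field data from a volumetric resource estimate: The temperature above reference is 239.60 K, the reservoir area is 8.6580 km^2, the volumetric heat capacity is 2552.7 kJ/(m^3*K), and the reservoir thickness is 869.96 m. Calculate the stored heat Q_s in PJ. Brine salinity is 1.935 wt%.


Step 1: Vr = A*1e6*hr = 8.658*1e6*869.96 = 7.532114e+09 m^3
Step 2: Q_s = Vr*rhoc*dT/1e12 = 7.532114e+09*2552.7*239.6/1e12 = 4606.8 PJ
Q_s = 4606.8 PJ


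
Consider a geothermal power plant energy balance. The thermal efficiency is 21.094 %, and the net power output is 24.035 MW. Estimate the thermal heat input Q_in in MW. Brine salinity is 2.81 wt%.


Q_in = W_net / (eta / 100)
Q_in = 24.035 / (21.094 / 100)
Q_in = 113.94 MW


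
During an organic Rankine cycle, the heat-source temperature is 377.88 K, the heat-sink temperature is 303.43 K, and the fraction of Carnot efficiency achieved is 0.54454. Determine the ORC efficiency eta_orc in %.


eta_orc = (1 - Tc/Th) * f * 100
eta_orc = (1 - 303.43/377.88) * 0.54454 * 100
eta_orc = 10.729 %


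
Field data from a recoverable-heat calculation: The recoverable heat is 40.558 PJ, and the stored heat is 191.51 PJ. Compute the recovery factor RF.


RF = Q_rec / Q_s
RF = 40.558 / 191.51
RF = 0.21178


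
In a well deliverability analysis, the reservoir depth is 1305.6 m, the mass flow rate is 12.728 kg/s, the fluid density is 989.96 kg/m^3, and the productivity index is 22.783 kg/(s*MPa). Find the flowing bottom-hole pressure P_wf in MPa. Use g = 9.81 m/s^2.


Step 1: P_i = rho*g*h/1e6 = 989.96*9.81*1305.6/1e6 = 12.67934 MPa
Step 2: P_wf = P_i - mdot/PI = 12.67934 - 12.728/22.783 = 12.121 MPa
P_wf = 12.121 MPa


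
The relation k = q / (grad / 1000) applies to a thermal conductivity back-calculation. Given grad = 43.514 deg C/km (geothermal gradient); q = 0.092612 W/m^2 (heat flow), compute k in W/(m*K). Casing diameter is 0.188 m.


k = q / (grad / 1000)
k = 0.092612 / (43.514 / 1000)
k = 2.1283 W/(m*K)


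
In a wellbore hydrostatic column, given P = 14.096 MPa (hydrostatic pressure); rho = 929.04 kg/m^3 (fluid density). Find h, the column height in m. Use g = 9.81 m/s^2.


h = P * 1e6 / (g * rho)
h = 14.096 * 1e6 / (9.81 * 929.04)
h = 1546.7 m


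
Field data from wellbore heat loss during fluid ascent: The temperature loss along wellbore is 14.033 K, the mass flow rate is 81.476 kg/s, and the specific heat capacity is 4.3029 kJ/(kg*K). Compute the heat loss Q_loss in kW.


Q_loss = mdot * cp * dT
Q_loss = 81.476 * 4.3029 * 14.033
Q_loss = 4919.7 kW


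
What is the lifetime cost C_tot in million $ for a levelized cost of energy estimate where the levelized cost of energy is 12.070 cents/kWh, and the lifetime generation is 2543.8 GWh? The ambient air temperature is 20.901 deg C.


C_tot = LCOE / 100 * E_tot
C_tot = 12.070 / 100 * 2543.8
C_tot = 307.04 million $


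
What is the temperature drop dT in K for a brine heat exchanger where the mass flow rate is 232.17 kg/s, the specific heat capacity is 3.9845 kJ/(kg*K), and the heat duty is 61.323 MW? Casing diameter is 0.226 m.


dT = Q * 1000 / (mdot * cp)
dT = 61.323 * 1000 / (232.17 * 3.9845)
dT = 66.289 K


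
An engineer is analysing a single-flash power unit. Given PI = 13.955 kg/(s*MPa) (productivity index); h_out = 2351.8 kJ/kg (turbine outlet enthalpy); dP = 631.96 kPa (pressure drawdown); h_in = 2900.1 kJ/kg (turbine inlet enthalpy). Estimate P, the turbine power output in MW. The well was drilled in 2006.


Step 1: mdot = PI * dP / 1000 = 13.955 * 631.96 / 1000 = 8.819002 kg/s
Step 2: P = mdot*(h_in - h_out)/1000 = 8.819002*(2900.1 - 2351.8)/1000 = 4.8355 MW
P = 4.8355 MW


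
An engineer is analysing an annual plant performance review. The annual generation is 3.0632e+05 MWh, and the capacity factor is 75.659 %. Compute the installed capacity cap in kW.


cap = E_a / (CF/100 * 8760)
cap = 3.0632e+05 / (75.659/100 * 8760)
cap = 46.21795 MW
Convert: 46.21795 MW * 1000.0 = 46218 kW
cap = 46218 kW


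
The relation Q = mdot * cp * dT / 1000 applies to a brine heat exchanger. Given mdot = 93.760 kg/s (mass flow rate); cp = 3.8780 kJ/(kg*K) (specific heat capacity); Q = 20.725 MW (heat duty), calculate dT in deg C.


dT = Q * 1000 / (mdot * cp)
dT = 20.725 * 1000 / (93.760 * 3.8780)
dT = 56.99925 K
Convert (temperature difference, 1 K = 1 deg C): 56.99925 K = 56.99925 deg C
dT = 56.999 deg C


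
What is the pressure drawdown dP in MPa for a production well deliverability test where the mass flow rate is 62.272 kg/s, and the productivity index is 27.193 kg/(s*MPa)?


dP = mdot * 1000 / PI
dP = 62.272 * 1000 / 27.193
dP = 2290.001 kPa
Convert: 2290.001 kPa * 0.001 = 2.2900 MPa
dP = 2.2900 MPa


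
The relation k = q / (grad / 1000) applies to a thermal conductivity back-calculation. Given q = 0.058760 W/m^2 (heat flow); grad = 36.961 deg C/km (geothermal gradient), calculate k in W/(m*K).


k = q / (grad / 1000)
k = 0.058760 / (36.961 / 1000)
k = 1.5898 W/(m*K)


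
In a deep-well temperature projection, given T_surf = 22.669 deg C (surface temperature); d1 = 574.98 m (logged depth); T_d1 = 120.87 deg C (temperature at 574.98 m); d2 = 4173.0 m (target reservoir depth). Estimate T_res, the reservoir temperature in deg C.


Step 1: grad = (T_d1 - T_surf)/d1 * 1000 = (120.87 - 22.669)/574.98 * 1000 = 170.7903 deg C/km
Step 2: T_res = T_surf + grad*d2/1000 = 22.669 + 170.7903*4173.0/1000 = 735.38 deg C
T_res = 735.38 deg C


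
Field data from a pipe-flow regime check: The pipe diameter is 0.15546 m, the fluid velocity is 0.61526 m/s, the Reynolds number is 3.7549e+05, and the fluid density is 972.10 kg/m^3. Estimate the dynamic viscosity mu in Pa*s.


mu = rho * vel * D / Re
mu = 972.10 * 0.61526 * 0.15546 / 3.7549e+05
mu = 0.00024762 Pa*s


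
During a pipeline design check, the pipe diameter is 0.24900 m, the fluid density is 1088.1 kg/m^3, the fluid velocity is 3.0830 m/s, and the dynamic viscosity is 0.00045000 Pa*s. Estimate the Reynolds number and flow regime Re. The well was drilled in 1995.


Step 1: Re = rho*vel*D/mu = 1088.1*3.083*0.249/0.00045 = 1.8562e+06
Step 2: Re = 1.8562e+06 > 4000, so flow is turbulent.
Re = 1.8562e+06 (turbulent)


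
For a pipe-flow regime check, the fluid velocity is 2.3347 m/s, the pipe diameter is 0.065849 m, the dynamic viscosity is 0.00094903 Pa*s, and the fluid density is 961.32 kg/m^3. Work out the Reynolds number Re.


Re = rho * vel * D / mu
Re = 961.32 * 2.3347 * 0.065849 / 0.00094903
Re = 1.5573e+05


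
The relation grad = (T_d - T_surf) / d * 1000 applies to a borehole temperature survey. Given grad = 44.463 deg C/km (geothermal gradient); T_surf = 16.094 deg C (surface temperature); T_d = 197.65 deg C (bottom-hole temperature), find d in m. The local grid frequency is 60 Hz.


d = (T_d - T_surf) / grad * 1000
d = (197.65 - 16.094) / 44.463 * 1000
d = 4083.3 m


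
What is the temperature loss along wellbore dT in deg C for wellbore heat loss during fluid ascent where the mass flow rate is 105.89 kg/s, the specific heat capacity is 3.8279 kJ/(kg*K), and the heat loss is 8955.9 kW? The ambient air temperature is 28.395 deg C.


dT = Q_loss / (mdot * cp)
dT = 8955.9 / (105.89 * 3.8279)
dT = 22.09498 K
Convert (temperature difference, 1 K = 1 deg C): 22.09498 K = 22.09498 deg C
dT = 22.095 deg C


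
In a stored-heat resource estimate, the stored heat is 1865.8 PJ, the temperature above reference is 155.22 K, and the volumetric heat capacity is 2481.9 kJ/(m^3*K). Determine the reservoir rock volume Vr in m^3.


Vr = Q_s * 1e12 / (rhoc * dT)
Vr = 1865.8 * 1e12 / (2481.9 * 155.22)
Vr = 4.8432e+09 m^3


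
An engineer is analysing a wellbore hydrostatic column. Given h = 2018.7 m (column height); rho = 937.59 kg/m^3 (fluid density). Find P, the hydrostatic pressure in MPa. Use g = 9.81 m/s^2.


P = rho * g * h / 1e6
P = 937.59 * 9.81 * 2018.7 / 1e6
P = 18.568 MPa


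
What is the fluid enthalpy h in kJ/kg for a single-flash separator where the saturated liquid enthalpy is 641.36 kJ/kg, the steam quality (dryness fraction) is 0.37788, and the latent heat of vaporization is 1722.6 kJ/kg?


h = hf + x * hfg
h = 641.36 + 0.37788 * 1722.6
h = 1292.3 kJ/kg


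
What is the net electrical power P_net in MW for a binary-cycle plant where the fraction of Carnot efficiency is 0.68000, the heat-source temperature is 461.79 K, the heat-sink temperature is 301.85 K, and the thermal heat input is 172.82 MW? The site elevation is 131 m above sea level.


Step 1: eta = (1 - Tc/Th)*f = (1 - 301.85/461.79)*0.68 = 0.2355166
Step 2: P_net = eta * Q_in = 0.2355166 * 172.82 = 40.702 MW
P_net = 40.702 MW


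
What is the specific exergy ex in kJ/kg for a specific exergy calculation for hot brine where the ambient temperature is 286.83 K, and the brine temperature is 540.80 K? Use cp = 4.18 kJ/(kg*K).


ex = cp * ((T_b - T_0) - T_0 * ln(T_b/T_0))
ex = 4.18 * ((540.80 - 286.83) - 286.83 * ln(540.80/286.83))
ex = 301.27 kJ/kg


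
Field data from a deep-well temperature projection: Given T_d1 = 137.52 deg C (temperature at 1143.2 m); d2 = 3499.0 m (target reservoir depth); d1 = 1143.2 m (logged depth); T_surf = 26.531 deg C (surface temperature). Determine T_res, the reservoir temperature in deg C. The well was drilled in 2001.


Step 1: grad = (T_d1 - T_surf)/d1 * 1000 = (137.52 - 26.531)/1143.2 * 1000 = 97.08625 deg C/km
Step 2: T_res = T_surf + grad*d2/1000 = 26.531 + 97.08625*3499.0/1000 = 366.24 deg C
T_res = 366.24 deg C


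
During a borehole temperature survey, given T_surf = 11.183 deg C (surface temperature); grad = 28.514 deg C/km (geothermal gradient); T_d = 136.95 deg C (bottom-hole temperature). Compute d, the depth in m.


d = (T_d - T_surf) / grad * 1000
d = (136.95 - 11.183) / 28.514 * 1000
d = 4410.7 m


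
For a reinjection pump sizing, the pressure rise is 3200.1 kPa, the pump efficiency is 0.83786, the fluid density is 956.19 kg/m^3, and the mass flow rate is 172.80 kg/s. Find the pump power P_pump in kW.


P_pump = mdot * dP / (rho * eta)
P_pump = 172.80 * 3200.1 / (956.19 * 0.83786)
P_pump = 690.23 kW


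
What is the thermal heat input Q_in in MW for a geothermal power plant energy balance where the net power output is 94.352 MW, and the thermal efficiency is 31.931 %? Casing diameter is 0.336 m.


Q_in = W_net / (eta / 100)
Q_in = 94.352 / (31.931 / 100)
Q_in = 295.49 MW


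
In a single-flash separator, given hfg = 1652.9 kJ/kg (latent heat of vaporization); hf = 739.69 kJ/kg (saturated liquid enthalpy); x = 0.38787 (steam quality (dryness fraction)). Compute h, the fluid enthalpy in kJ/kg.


h = hf + x * hfg
h = 739.69 + 0.38787 * 1652.9
h = 1380.8 kJ/kg


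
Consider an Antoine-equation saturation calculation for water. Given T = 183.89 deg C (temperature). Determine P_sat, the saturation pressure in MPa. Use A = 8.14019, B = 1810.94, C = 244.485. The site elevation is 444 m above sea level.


P_sat = 10^(A - B/(C + T)) / 760 * 0.101325
P_sat = 10^(8.14019 - 1810.94/(244.485 + 183.89)) / 760 * 0.101325
P_sat = 1.0905 MPa


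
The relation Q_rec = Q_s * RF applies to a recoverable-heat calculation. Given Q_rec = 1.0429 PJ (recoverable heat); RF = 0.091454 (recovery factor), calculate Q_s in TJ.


Q_s = Q_rec / RF
Q_s = 1.0429 / 0.091454
Q_s = 11.40355 PJ
Convert: 11.40355 PJ * 1000.0 = 11404 TJ
Q_s = 11404 TJ


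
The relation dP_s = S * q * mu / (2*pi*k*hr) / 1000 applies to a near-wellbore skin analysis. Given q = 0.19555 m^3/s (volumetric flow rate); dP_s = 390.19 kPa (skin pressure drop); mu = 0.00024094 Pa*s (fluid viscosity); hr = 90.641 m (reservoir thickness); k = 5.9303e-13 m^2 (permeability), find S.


S = dP_s * 1000 * 2*pi*k*hr / (q*mu)
S = 390.19 * 1000 * 2*pi*5.9303e-13*90.641 / (0.19555*0.00024094)
S = 2.7970


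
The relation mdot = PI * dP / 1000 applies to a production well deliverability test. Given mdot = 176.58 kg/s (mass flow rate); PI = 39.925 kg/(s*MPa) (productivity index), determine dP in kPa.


dP = mdot * 1000 / PI
dP = 176.58 * 1000 / 39.925
dP = 4422.8 kPa


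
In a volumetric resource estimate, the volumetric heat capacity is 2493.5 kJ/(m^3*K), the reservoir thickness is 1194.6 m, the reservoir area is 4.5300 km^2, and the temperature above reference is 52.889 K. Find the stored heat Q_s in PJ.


Step 1: Vr = A*1e6*hr = 4.53*1e6*1194.6 = 5.411538e+09 m^3
Step 2: Q_s = Vr*rhoc*dT/1e12 = 5.411538e+09*2493.5*52.889/1e12 = 713.67 PJ
Q_s = 713.67 PJ


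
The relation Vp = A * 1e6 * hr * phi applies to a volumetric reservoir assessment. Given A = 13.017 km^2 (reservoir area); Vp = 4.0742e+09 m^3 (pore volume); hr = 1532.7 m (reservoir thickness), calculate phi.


phi = Vp / (A * 1e6 * hr)
phi = 4.0742e+09 / (13.017 * 1e6 * 1532.7)
phi = 0.20421


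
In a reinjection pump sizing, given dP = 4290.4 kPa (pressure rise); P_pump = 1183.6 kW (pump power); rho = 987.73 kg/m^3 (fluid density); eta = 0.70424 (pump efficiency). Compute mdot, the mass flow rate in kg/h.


mdot = P_pump * rho * eta / dP
mdot = 1183.6 * 987.73 * 0.70424 / 4290.4
mdot = 191.8961 kg/s
Convert: 191.8961 kg/s * 3600.0 = 6.9083e+05 kg/h
mdot = 6.9083e+05 kg/h


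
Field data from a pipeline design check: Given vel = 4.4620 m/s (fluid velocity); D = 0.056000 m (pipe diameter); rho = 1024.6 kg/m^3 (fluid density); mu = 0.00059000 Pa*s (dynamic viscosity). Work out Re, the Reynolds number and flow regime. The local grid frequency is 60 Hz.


Step 1: Re = rho*vel*D/mu = 1024.6*4.462*0.056/0.00059 = 4.3393e+05
Step 2: Re = 4.3393e+05 > 4000, so flow is turbulent.
Re = 4.3393e+05 (turbulent)


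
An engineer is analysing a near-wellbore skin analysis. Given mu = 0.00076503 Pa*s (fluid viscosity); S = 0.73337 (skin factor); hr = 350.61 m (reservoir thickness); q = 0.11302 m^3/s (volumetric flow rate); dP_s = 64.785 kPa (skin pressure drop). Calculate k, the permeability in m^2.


k = S*q*mu / (2*pi*dP_s*1000*hr)
k = 0.73337*0.11302*0.00076503 / (2*pi*64.785*1000*350.61)
k = 4.4430e-13 m^2


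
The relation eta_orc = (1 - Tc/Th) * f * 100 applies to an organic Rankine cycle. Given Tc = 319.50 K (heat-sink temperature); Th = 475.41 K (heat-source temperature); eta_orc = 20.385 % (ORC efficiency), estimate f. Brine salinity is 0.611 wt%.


f = (eta_orc/100) / (1 - Tc/Th)
f = (20.385/100) / (1 - 319.50/475.41)
f = 0.62159


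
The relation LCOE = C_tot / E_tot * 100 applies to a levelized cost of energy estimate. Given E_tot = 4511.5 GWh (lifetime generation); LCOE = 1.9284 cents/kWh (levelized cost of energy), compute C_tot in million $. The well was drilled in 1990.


C_tot = LCOE / 100 * E_tot
C_tot = 1.9284 / 100 * 4511.5
C_tot = 87.000 million $


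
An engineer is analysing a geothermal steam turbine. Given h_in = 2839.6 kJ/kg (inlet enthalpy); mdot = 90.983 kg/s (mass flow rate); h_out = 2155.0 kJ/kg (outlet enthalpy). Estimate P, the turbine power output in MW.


P = mdot * (h_in - h_out) / 1000
P = 90.983 * (2839.6 - 2155.0) / 1000
P = 62.287 MW


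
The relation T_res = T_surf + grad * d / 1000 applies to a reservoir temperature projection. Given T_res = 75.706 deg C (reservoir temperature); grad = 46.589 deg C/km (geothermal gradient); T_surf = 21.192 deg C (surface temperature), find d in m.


d = (T_res - T_surf) / grad * 1000
d = (75.706 - 21.192) / 46.589 * 1000
d = 1170.1 m


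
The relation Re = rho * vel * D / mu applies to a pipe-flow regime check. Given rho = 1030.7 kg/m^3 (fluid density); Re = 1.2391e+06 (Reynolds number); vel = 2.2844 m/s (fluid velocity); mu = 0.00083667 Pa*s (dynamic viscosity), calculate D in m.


D = Re * mu / (rho * vel)
D = 1.2391e+06 * 0.00083667 / (1030.7 * 2.2844)
D = 0.44031 m


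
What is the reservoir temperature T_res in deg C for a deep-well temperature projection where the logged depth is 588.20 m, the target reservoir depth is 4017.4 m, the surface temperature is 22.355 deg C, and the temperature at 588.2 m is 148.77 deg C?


Step 1: grad = (T_d1 - T_surf)/d1 * 1000 = (148.77 - 22.355)/588.2 * 1000 = 214.9184 deg C/km
Step 2: T_res = T_surf + grad*d2/1000 = 22.355 + 214.9184*4017.4/1000 = 885.77 deg C
T_res = 885.77 deg C


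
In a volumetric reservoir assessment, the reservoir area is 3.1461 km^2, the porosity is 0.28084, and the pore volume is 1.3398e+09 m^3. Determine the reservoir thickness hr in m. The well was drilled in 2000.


hr = Vp / (A * 1e6 * phi)
hr = 1.3398e+09 / (3.1461 * 1e6 * 0.28084)
hr = 1516.4 m


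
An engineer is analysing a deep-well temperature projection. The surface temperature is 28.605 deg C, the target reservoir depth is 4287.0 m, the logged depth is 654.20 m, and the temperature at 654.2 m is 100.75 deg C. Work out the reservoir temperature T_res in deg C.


Step 1: grad = (T_d1 - T_surf)/d1 * 1000 = (100.75 - 28.605)/654.2 * 1000 = 110.2797 deg C/km
Step 2: T_res = T_surf + grad*d2/1000 = 28.605 + 110.2797*4287.0/1000 = 501.37 deg C
T_res = 501.37 deg C


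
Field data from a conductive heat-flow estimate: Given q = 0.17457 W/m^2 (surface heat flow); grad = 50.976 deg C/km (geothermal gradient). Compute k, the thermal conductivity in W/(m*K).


k = q * 1000 / grad
k = 0.17457 * 1000 / 50.976
k = 3.4246 W/(m*K)


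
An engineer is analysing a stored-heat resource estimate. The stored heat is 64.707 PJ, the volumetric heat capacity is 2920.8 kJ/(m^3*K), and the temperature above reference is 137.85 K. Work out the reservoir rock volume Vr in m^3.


Vr = Q_s * 1e12 / (rhoc * dT)
Vr = 64.707 * 1e12 / (2920.8 * 137.85)
Vr = 1.6071e+08 m^3


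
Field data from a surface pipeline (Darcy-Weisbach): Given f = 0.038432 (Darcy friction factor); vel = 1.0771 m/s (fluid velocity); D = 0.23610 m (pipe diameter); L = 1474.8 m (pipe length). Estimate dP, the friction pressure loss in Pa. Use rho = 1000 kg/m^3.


dP = f * (L/D) * (rho*vel^2/2) / 1000
dP = 0.038432 * (1474.8/0.23610) * (1000*1.0771^2/2) / 1000
dP = 139.2554 kPa
Convert: 139.2554 kPa * 1000.0 = 1.3926e+05 Pa
dP = 1.3926e+05 Pa


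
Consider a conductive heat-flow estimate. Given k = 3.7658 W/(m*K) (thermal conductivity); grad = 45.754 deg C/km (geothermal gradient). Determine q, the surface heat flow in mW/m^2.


q = k * grad / 1000
q = 3.7658 * 45.754 / 1000
q = 0.1723004 W/m^2
Convert: 0.1723004 W/m^2 * 1000.0 = 172.30 mW/m^2
q = 172.30 mW/m^2


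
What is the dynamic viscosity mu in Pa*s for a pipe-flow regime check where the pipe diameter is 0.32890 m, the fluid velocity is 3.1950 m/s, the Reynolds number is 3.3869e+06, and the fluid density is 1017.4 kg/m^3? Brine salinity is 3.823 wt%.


mu = rho * vel * D / Re
mu = 1017.4 * 3.1950 * 0.32890 / 3.3869e+06
mu = 0.00031566 Pa*s


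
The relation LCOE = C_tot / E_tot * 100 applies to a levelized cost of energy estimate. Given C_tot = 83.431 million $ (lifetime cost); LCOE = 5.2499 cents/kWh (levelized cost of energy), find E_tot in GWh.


E_tot = C_tot / LCOE * 100
E_tot = 83.431 / 5.2499 * 100
E_tot = 1589.2 GWh


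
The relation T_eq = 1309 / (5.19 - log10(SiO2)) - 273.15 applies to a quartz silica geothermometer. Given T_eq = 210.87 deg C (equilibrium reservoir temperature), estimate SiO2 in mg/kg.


SiO2 = 10^(5.19 - 1309/(T_eq + 273.15))
SiO2 = 10^(5.19 - 1309/(210.87 + 273.15))
SiO2 = 305.89 mg/kg


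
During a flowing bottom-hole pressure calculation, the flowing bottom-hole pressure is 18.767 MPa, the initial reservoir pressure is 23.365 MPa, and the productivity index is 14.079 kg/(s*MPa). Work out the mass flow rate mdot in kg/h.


mdot = (P_i - P_wf) * PI
mdot = (23.365 - 18.767) * 14.079
mdot = 64.73524 kg/s
Convert: 64.73524 kg/s * 3600.0 = 2.3305e+05 kg/h
mdot = 2.3305e+05 kg/h


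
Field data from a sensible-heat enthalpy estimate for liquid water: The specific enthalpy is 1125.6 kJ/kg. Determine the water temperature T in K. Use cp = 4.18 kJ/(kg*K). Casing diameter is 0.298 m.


T = h / cp
T = 1125.6 / 4.18
T = 269.2823 deg C
Convert to K: 269.2823 + 273.15 = 542.43 K
T = 542.43 K


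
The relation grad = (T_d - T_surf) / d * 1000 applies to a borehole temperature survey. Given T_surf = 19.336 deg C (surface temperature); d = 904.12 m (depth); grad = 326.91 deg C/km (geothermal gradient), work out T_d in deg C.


T_d = T_surf + grad * d / 1000
T_d = 19.336 + 326.91 * 904.12 / 1000
T_d = 314.90 deg C


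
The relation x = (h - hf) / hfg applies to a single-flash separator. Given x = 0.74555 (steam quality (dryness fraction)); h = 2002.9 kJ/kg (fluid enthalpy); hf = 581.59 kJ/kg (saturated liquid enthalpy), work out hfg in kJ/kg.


hfg = (h - hf) / x
hfg = (2002.9 - 581.59) / 0.74555
hfg = 1906.4 kJ/kg


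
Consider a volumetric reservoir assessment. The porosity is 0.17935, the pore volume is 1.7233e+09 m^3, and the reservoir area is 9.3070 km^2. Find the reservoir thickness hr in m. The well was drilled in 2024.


hr = Vp / (A * 1e6 * phi)
hr = 1.7233e+09 / (9.3070 * 1e6 * 0.17935)
hr = 1032.4 m


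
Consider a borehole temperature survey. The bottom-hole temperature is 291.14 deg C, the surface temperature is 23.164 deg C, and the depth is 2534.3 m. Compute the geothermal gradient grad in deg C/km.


grad = (T_d - T_surf) / d * 1000
grad = (291.14 - 23.164) / 2534.3 * 1000
grad = 105.74 deg C/km


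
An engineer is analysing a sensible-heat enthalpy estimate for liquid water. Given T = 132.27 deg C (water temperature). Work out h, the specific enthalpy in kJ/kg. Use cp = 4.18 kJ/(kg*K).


h = cp * T
h = 4.18 * 132.27
h = 552.89 kJ/kg


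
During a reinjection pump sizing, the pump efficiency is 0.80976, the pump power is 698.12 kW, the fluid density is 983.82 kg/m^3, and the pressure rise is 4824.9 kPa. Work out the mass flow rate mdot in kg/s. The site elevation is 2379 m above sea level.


mdot = P_pump * rho * eta / dP
mdot = 698.12 * 983.82 * 0.80976 / 4824.9
mdot = 115.27 kg/s


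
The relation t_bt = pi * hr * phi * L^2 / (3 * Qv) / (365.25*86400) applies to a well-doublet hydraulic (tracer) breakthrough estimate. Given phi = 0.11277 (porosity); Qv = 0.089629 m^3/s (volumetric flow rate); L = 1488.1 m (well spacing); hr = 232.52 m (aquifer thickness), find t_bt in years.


t_bt = pi * hr * phi * L^2 / (3 * Qv) / (365.25*86400)
t_bt = pi * 232.52 * 0.11277 * 1488.1^2 / (3 * 0.089629) / (365.25*86400)
t_bt = 21.498 years


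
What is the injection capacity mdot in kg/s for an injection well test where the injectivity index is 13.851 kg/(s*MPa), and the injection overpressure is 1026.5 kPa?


mdot = II * dP / 1000
mdot = 13.851 * 1026.5 / 1000
mdot = 14.218 kg/s


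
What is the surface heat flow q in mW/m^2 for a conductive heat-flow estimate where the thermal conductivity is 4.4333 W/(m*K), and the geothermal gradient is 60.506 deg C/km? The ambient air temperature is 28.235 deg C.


q = k * grad / 1000
q = 4.4333 * 60.506 / 1000
q = 0.2682412 W/m^2
Convert: 0.2682412 W/m^2 * 1000.0 = 268.24 mW/m^2
q = 268.24 mW/m^2


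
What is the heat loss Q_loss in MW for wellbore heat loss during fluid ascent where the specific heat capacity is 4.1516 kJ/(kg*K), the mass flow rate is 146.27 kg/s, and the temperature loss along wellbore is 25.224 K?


Q_loss = mdot * cp * dT
Q_loss = 146.27 * 4.1516 * 25.224
Q_loss = 15317.39 kW
Convert: 15317.39 kW * 0.001 = 15.317 MW
Q_loss = 15.317 MW


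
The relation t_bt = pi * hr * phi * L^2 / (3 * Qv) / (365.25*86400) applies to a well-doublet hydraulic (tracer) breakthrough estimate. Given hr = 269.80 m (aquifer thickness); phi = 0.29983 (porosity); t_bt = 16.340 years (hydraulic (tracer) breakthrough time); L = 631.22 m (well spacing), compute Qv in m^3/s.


Qv = pi*hr*phi*L^2 / (3*t_bt*365.25*86400)
Qv = pi*269.80*0.29983*631.22^2 / (3*16.340*365.25*86400)
Qv = 0.065456 m^3/s


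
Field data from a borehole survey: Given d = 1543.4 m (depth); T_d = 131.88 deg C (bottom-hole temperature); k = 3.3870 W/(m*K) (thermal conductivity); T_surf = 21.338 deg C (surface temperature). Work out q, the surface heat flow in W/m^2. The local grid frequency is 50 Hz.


Step 1: grad = (T_d - T_surf)/d * 1000 = (131.88 - 21.338)/1543.4 * 1000 = 71.62239 deg C/km
Step 2: q = k * grad / 1000 = 3.387 * 71.62239 / 1000 = 0.24259 W/m^2
q = 0.24259 W/m^2


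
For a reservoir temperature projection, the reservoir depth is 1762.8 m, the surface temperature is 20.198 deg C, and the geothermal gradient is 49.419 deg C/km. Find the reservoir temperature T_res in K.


T_res = T_surf + grad * d / 1000
T_res = 20.198 + 49.419 * 1762.8 / 1000
T_res = 107.3138 deg C
Convert to K: 107.3138 + 273.15 = 380.46 K
T_res = 380.46 K


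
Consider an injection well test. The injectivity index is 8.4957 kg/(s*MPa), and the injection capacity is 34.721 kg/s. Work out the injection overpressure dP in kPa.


dP = mdot * 1000 / II
dP = 34.721 * 1000 / 8.4957
dP = 4086.9 kPa


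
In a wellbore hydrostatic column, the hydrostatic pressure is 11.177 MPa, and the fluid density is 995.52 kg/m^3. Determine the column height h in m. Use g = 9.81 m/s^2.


h = P * 1e6 / (g * rho)
h = 11.177 * 1e6 / (9.81 * 995.52)
h = 1144.5 m


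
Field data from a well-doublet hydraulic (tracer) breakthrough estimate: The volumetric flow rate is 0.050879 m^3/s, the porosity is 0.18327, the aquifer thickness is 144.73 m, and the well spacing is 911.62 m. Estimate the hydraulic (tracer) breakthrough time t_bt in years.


t_bt = pi * hr * phi * L^2 / (3 * Qv) / (365.25*86400)
t_bt = pi * 144.73 * 0.18327 * 911.62^2 / (3 * 0.050879) / (365.25*86400)
t_bt = 14.377 years


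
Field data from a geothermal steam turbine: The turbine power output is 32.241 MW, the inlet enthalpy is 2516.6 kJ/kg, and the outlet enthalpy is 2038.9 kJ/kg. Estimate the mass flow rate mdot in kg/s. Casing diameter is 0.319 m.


mdot = P * 1000 / (h_in - h_out)
mdot = 32.241 * 1000 / (2516.6 - 2038.9)
mdot = 67.492 kg/s


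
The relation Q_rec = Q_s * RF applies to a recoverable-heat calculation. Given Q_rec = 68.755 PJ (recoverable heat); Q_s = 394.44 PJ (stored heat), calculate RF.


RF = Q_rec / Q_s
RF = 68.755 / 394.44
RF = 0.17431


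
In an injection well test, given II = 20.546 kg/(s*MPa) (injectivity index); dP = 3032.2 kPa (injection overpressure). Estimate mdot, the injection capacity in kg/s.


mdot = II * dP / 1000
mdot = 20.546 * 3032.2 / 1000
mdot = 62.300 kg/s


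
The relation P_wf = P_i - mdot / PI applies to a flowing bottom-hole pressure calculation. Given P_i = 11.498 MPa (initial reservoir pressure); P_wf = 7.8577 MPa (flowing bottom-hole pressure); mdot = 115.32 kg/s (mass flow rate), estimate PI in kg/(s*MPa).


PI = mdot / (P_i - P_wf)
PI = 115.32 / (11.498 - 7.8577)
PI = 31.679 kg/(s*MPa)


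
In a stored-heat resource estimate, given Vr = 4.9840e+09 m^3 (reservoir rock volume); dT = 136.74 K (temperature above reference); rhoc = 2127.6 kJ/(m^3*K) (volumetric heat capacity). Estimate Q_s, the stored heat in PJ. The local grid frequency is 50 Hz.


Q_s = Vr * rhoc * dT / 1e12
Q_s = 4.9840e+09 * 2127.6 * 136.74 / 1e12
Q_s = 1450.0 PJ


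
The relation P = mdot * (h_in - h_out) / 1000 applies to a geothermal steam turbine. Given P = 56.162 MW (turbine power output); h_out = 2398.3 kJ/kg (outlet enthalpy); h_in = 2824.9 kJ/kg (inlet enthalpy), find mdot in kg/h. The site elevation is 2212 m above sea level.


mdot = P * 1000 / (h_in - h_out)
mdot = 56.162 * 1000 / (2824.9 - 2398.3)
mdot = 131.6503 kg/s
Convert: 131.6503 kg/s * 3600.0 = 4.7394e+05 kg/h
mdot = 4.7394e+05 kg/h


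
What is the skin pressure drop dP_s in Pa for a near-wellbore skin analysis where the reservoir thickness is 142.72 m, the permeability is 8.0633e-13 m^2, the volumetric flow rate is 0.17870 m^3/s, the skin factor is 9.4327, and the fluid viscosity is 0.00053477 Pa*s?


dP_s = S * q * mu / (2*pi*k*hr) / 1000
dP_s = 9.4327 * 0.17870 * 0.00053477 / (2*pi*8.0633e-13*142.72) / 1000
dP_s = 1246.666 kPa
Convert: 1246.666 kPa * 1000.0 = 1.2467e+06 Pa
dP_s = 1.2467e+06 Pa


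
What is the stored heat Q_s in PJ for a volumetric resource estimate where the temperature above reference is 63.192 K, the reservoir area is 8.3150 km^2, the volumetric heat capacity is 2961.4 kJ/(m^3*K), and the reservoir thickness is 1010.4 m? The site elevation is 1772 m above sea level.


Step 1: Vr = A*1e6*hr = 8.315*1e6*1010.4 = 8.401476e+09 m^3
Step 2: Q_s = Vr*rhoc*dT/1e12 = 8.401476e+09*2961.4*63.192/1e12 = 1572.2 PJ
Q_s = 1572.2 PJ


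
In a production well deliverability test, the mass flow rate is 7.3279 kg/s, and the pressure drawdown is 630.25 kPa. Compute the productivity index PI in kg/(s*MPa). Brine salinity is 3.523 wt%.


PI = mdot * 1000 / dP
PI = 7.3279 * 1000 / 630.25
PI = 11.627 kg/(s*MPa)


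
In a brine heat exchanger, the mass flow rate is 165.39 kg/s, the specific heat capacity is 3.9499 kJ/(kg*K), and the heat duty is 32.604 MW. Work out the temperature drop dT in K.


dT = Q * 1000 / (mdot * cp)
dT = 32.604 * 1000 / (165.39 * 3.9499)
dT = 49.909 K


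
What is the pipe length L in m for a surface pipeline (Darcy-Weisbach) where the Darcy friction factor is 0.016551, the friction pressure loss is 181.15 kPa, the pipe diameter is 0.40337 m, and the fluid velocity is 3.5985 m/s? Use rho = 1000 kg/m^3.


L = dP*1000*D / (f*rho*vel^2/2)
L = 181.15*1000*0.40337 / (0.016551*1000*3.5985^2/2)
L = 681.87 m


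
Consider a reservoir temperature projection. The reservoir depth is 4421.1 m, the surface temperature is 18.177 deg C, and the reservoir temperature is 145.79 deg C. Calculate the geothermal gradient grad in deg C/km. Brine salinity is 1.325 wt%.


grad = (T_res - T_surf) / d * 1000
grad = (145.79 - 18.177) / 4421.1 * 1000
grad = 28.865 deg C/km


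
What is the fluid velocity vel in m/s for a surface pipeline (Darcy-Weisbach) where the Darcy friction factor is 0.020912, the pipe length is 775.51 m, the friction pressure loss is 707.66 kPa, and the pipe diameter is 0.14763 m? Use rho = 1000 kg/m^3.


vel = sqrt(dP*1000*2*D / (f*L*rho))
vel = sqrt(707.66*1000*2*0.14763 / (0.020912*775.51*1000))
vel = 3.5894 m/s


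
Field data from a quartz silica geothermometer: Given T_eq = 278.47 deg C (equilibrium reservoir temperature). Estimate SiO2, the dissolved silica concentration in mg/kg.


SiO2 = 10^(5.19 - 1309/(T_eq + 273.15))
SiO2 = 10^(5.19 - 1309/(278.47 + 273.15))
SiO2 = 656.13 mg/kg


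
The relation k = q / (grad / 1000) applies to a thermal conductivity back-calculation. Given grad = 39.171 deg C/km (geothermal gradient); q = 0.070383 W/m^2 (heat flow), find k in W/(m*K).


k = q / (grad / 1000)
k = 0.070383 / (39.171 / 1000)
k = 1.7968 W/(m*K)


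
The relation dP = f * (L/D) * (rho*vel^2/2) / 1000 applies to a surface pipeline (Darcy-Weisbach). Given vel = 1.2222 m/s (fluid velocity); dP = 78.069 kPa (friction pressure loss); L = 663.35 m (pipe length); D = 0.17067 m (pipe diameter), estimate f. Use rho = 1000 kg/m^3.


f = dP*1000 / ((L/D)*(rho*vel^2/2))
f = 78.069*1000 / ((663.35/0.17067)*(1000*1.2222^2/2))
f = 0.026893


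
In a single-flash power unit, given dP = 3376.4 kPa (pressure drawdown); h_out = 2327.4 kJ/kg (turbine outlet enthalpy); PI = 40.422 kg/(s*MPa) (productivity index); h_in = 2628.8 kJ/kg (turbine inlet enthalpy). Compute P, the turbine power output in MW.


Step 1: mdot = PI * dP / 1000 = 40.422 * 3376.4 / 1000 = 136.4808 kg/s
Step 2: P = mdot*(h_in - h_out)/1000 = 136.4808*(2628.8 - 2327.4)/1000 = 41.135 MW
P = 41.135 MW


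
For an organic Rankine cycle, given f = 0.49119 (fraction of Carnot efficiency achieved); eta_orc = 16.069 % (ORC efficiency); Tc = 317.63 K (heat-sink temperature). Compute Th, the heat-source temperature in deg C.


Th = Tc / (1 - (eta_orc/100)/f)
Th = 317.63 / (1 - (16.069/100)/0.49119)
Th = 472.0626 K
Convert to deg C: 472.0626 - 273.15 = 198.91 deg C
Th = 198.91 deg C


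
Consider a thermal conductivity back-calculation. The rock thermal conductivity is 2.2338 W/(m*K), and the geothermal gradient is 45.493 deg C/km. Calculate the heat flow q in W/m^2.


q = k * grad / 1000
q = 2.2338 * 45.493 / 1000
q = 0.10162 W/m^2
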